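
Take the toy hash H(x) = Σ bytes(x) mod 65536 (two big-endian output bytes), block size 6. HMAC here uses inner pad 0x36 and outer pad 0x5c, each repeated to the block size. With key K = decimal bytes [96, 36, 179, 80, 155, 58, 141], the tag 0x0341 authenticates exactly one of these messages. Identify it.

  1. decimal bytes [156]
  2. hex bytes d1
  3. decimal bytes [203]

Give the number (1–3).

2

Key decimal bytes [96, 36, 179, 80, 155, 58, 141] = 60 24 b3 50 9b 3a 8d is 7 bytes > B = 6, so hash it first: H(key) = 02 e9, then zero-pad to 6 bytes: K' = 02 e9 00 00 00 00.
K' ⊕ ipad = 34 df 36 36 36 36; K' ⊕ opad = 5e b5 5c 5c 5c 5c.
m1: inner = H(34 df 36 36 36 36 9c) = 02 87; tag = H(5e b5 5c 5c 5c 5c 02 87) = 030c
m2: inner = H(34 df 36 36 36 36 d1) = 02 bc; tag = H(5e b5 5c 5c 5c 5c 02 bc) = 0341 ← matches
m3: inner = H(34 df 36 36 36 36 cb) = 02 b6; tag = H(5e b5 5c 5c 5c 5c 02 b6) = 033b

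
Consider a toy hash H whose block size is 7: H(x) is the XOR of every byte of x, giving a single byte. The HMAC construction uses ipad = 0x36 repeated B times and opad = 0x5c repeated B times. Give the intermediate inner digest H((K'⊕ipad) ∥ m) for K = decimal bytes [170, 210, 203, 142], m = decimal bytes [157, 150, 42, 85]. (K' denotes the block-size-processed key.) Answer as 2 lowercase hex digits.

Key decimal bytes [170, 210, 203, 142] = aa d2 cb 8e is 4 bytes ≤ B = 7; zero-pad to 7 bytes: K' = aa d2 cb 8e 00 00 00.
K' ⊕ ipad = 9c e4 fd b8 36 36 36.
Inner input = 9c e4 fd b8 36 36 36 ∥ 9d 96 2a 55.
Inner hash: XOR 9c⊕e4⊕fd⊕b8⊕36⊕36⊕36⊕9d⊕96⊕2a⊕55 = 7f.

7f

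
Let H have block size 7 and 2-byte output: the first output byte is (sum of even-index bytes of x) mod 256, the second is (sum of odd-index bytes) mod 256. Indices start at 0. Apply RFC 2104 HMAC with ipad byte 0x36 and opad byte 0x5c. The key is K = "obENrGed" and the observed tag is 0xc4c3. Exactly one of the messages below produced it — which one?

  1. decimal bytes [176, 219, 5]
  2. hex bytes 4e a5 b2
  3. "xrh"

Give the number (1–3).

Key "obENrGed" = 6f 62 45 4e 72 47 65 64 is 8 bytes > B = 7, so hash it first: H(key) = 8b 5b, then zero-pad to 7 bytes: K' = 8b 5b 00 00 00 00 00.
K' ⊕ ipad = bd 6d 36 36 36 36 36; K' ⊕ opad = d7 07 5c 5c 5c 5c 5c.
m1: inner = H(bd 6d 36 36 36 36 36 b0 db 05) = 3a 8e; tag = H(d7 07 5c 5c 5c 5c 5c 3a 8e) = 79f9
m2: inner = H(bd 6d 36 36 36 36 36 4e a5 b2) = 04 d9; tag = H(d7 07 5c 5c 5c 5c 5c 04 d9) = c4c3 ← matches
m3: inner = H(bd 6d 36 36 36 36 36 78 72 68) = d1 b9; tag = H(d7 07 5c 5c 5c 5c 5c d1 b9) = a490

2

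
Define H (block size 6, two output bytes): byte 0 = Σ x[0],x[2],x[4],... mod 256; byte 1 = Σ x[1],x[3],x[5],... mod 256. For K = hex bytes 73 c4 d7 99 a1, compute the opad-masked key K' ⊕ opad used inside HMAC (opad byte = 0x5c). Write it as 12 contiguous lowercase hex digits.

2f988bc5fd5c

Key hex bytes 73 c4 d7 99 a1 is 5 bytes ≤ B = 6; zero-pad to 6 bytes: K' = 73 c4 d7 99 a1 00.
XOR each byte with 0x5c: 73⊕5c=2f, c4⊕5c=98, d7⊕5c=8b, 99⊕5c=c5, a1⊕5c=fd, 00⊕5c=5c.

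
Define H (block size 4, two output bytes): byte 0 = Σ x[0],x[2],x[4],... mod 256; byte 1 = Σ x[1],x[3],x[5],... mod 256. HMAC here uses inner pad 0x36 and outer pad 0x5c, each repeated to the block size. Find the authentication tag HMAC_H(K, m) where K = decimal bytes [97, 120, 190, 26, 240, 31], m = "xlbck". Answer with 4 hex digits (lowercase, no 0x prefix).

63d5

Key decimal bytes [97, 120, 190, 26, 240, 31] = 61 78 be 1a f0 1f is 6 bytes > B = 4, so hash it first: H(key) = 0f b1, then zero-pad to 4 bytes: K' = 0f b1 00 00.
K' ⊕ ipad = 39 87 36 36.  K' ⊕ opad = 53 ed 5c 5c.
Inner input = (K'⊕ipad) ∥ m = 39 87 36 36 ∥ 78 6c 62 63 6b.
Inner hash: even-index sum = 436 mod 256 = 180; odd-index sum = 396 mod 256 = 140 → b4 8c.
Outer input = (K'⊕opad) ∥ inner = 53 ed 5c 5c ∥ b4 8c.
Outer hash (tag): even-index sum = 355 mod 256 = 99; odd-index sum = 469 mod 256 = 213 → 63 d5.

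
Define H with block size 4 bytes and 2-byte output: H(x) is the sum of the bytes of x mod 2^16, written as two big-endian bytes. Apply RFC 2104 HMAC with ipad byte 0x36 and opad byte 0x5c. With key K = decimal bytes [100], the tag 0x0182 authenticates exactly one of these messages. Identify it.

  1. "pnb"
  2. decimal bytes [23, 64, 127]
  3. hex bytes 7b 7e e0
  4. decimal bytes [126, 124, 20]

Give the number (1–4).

1

Key decimal bytes [100] = 64 is 1 byte ≤ B = 4; zero-pad to 4 bytes: K' = 64 00 00 00.
K' ⊕ ipad = 52 36 36 36; K' ⊕ opad = 38 5c 5c 5c.
m1: inner = H(52 36 36 36 70 6e 62) = 02 34; tag = H(38 5c 5c 5c 02 34) = 0182 ← matches
m2: inner = H(52 36 36 36 17 40 7f) = 01 ca; tag = H(38 5c 5c 5c 01 ca) = 0217
m3: inner = H(52 36 36 36 7b 7e e0) = 02 cd; tag = H(38 5c 5c 5c 02 cd) = 021b
m4: inner = H(52 36 36 36 7e 7c 14) = 02 02; tag = H(38 5c 5c 5c 02 02) = 0150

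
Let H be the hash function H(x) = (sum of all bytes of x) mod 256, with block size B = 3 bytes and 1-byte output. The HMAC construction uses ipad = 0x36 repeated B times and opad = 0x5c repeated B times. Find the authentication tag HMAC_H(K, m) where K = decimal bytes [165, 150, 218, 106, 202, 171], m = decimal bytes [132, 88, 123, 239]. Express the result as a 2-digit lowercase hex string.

Key decimal bytes [165, 150, 218, 106, 202, 171] = a5 96 da 6a ca ab is 6 bytes > B = 3, so hash it first: H(key) = f4, then zero-pad to 3 bytes: K' = f4 00 00.
K' ⊕ ipad = c2 36 36.  K' ⊕ opad = a8 5c 5c.
Inner input = (K'⊕ipad) ∥ m = c2 36 36 ∥ 84 58 7b ef.
Inner hash: sum = 194+54+54+132+88+123+239 = 884; mod 256 = 116 → 74.
Outer input = (K'⊕opad) ∥ inner = a8 5c 5c ∥ 74.
Outer hash (tag): sum = 168+92+92+116 = 468; mod 256 = 212 → d4.

d4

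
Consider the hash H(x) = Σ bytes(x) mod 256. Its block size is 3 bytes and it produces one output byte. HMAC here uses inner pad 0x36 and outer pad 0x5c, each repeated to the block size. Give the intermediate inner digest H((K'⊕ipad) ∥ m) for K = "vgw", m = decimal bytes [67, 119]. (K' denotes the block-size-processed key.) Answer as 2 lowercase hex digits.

8c

Key "vgw" = 76 67 77 is exactly B = 3 bytes: K' = 76 67 77.
K' ⊕ ipad = 40 51 41.
Inner input = 40 51 41 ∥ 43 77.
Inner hash: sum = 64+81+65+67+119 = 396; mod 256 = 140 → 8c.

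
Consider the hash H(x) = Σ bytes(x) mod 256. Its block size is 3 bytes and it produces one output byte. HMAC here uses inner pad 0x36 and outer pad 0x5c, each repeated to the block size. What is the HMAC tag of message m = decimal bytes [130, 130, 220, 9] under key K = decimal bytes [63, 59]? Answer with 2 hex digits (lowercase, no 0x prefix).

5b

Key decimal bytes [63, 59] = 3f 3b is 2 bytes ≤ B = 3; zero-pad to 3 bytes: K' = 3f 3b 00.
K' ⊕ ipad = 09 0d 36.  K' ⊕ opad = 63 67 5c.
Inner input = (K'⊕ipad) ∥ m = 09 0d 36 ∥ 82 82 dc 09.
Inner hash: sum = 9+13+54+130+130+220+9 = 565; mod 256 = 53 → 35.
Outer input = (K'⊕opad) ∥ inner = 63 67 5c ∥ 35.
Outer hash (tag): sum = 99+103+92+53 = 347; mod 256 = 91 → 5b.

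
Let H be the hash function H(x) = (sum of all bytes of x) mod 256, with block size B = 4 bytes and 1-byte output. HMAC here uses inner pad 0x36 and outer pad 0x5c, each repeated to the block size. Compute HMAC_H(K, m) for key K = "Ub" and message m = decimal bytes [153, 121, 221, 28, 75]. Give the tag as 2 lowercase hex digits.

78

Key "Ub" = 55 62 is 2 bytes ≤ B = 4; zero-pad to 4 bytes: K' = 55 62 00 00.
K' ⊕ ipad = 63 54 36 36.  K' ⊕ opad = 09 3e 5c 5c.
Inner input = (K'⊕ipad) ∥ m = 63 54 36 36 ∥ 99 79 dd 1c 4b.
Inner hash: sum = 99+84+54+54+153+121+221+28+75 = 889; mod 256 = 121 → 79.
Outer input = (K'⊕opad) ∥ inner = 09 3e 5c 5c ∥ 79.
Outer hash (tag): sum = 9+62+92+92+121 = 376; mod 256 = 120 → 78.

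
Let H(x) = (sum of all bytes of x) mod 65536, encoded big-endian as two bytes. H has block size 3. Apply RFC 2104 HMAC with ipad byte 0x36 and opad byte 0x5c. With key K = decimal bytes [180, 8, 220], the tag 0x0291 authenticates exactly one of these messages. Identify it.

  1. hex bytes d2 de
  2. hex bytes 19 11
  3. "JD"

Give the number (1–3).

Key decimal bytes [180, 8, 220] = b4 08 dc is exactly B = 3 bytes: K' = b4 08 dc.
K' ⊕ ipad = 82 3e ea; K' ⊕ opad = e8 54 80.
m1: inner = H(82 3e ea d2 de) = 03 5a; tag = H(e8 54 80 03 5a) = 0219
m2: inner = H(82 3e ea 19 11) = 01 d4; tag = H(e8 54 80 01 d4) = 0291 ← matches
m3: inner = H(82 3e ea 4a 44) = 02 38; tag = H(e8 54 80 02 38) = 01f6

2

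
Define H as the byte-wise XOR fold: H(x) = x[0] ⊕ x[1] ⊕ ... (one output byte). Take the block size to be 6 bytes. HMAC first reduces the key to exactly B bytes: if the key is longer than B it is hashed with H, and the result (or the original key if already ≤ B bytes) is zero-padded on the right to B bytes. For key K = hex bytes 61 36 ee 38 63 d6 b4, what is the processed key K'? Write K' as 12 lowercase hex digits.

800000000000

|K| = 7 > B = 6, so first hash the key.
H(K): XOR 61⊕36⊕ee⊕38⊕63⊕d6⊕b4 = 80.
Zero-pad H(K) = 80 to 6 bytes: K' = 80 00 00 00 00 00.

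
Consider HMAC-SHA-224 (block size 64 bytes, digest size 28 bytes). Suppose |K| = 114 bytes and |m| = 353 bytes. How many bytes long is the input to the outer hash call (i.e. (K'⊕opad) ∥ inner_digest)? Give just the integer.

Key is 114 > 64 bytes, so it is hashed to 28 bytes then zero-padded to 64: |K'| = 64.
Outer input = (K'⊕opad) ∥ H(inner) → 64 + 28 = 92 bytes.

92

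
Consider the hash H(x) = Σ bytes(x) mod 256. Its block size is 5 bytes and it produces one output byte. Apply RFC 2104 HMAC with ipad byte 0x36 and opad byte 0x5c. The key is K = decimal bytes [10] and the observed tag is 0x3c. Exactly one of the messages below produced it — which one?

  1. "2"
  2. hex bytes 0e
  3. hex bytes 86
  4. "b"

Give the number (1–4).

4

Key decimal bytes [10] = 0a is 1 byte ≤ B = 5; zero-pad to 5 bytes: K' = 0a 00 00 00 00.
K' ⊕ ipad = 3c 36 36 36 36; K' ⊕ opad = 56 5c 5c 5c 5c.
m1: inner = H(3c 36 36 36 36 32) = 46; tag = H(56 5c 5c 5c 5c 46) = 0c
m2: inner = H(3c 36 36 36 36 0e) = 22; tag = H(56 5c 5c 5c 5c 22) = e8
m3: inner = H(3c 36 36 36 36 86) = 9a; tag = H(56 5c 5c 5c 5c 9a) = 60
m4: inner = H(3c 36 36 36 36 62) = 76; tag = H(56 5c 5c 5c 5c 76) = 3c ← matches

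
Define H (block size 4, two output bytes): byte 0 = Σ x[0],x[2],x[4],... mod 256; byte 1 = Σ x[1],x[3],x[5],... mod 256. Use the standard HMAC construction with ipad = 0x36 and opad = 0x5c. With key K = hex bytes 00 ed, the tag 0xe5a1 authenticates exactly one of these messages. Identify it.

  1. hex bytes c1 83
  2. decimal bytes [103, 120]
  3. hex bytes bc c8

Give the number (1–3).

Key hex bytes 00 ed is 2 bytes ≤ B = 4; zero-pad to 4 bytes: K' = 00 ed 00 00.
K' ⊕ ipad = 36 db 36 36; K' ⊕ opad = 5c b1 5c 5c.
m1: inner = H(36 db 36 36 c1 83) = 2d 94; tag = H(5c b1 5c 5c 2d 94) = e5a1 ← matches
m2: inner = H(36 db 36 36 67 78) = d3 89; tag = H(5c b1 5c 5c d3 89) = 8b96
m3: inner = H(36 db 36 36 bc c8) = 28 d9; tag = H(5c b1 5c 5c 28 d9) = e0e6

1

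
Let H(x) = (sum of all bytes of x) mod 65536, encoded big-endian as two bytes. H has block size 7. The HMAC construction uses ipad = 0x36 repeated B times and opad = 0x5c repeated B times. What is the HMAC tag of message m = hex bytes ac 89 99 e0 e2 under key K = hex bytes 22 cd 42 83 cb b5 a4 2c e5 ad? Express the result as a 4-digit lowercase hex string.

0365

Key hex bytes 22 cd 42 83 cb b5 a4 2c e5 ad is 10 bytes > B = 7, so hash it first: H(key) = 05 96, then zero-pad to 7 bytes: K' = 05 96 00 00 00 00 00.
K' ⊕ ipad = 33 a0 36 36 36 36 36.  K' ⊕ opad = 59 ca 5c 5c 5c 5c 5c.
Inner input = (K'⊕ipad) ∥ m = 33 a0 36 36 36 36 36 ∥ ac 89 99 e0 e2.
Inner hash: sum = 51+160+54+54+54+54+54+172+137+153+224+226 = 1393 → 05 71.
Outer input = (K'⊕opad) ∥ inner = 59 ca 5c 5c 5c 5c 5c ∥ 05 71.
Outer hash (tag): sum = 89+202+92+92+92+92+92+5+113 = 869 → 03 65.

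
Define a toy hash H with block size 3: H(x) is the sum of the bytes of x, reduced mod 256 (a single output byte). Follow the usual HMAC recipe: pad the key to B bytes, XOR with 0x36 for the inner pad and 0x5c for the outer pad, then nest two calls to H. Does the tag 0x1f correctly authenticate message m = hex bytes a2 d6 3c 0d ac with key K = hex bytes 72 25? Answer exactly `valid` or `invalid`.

Key hex bytes 72 25 is 2 bytes ≤ B = 3; zero-pad to 3 bytes: K' = 72 25 00.
K' ⊕ ipad = 44 13 36; K' ⊕ opad = 2e 79 5c.
Inner hash: sum = 68+19+54+162+214+60+13+172 = 762; mod 256 = 250 → fa.
Outer hash (recomputed tag): sum = 46+121+92+250 = 509; mod 256 = 253 → fd.
Recomputed tag = fd; claimed = 1f → mismatch.

invalid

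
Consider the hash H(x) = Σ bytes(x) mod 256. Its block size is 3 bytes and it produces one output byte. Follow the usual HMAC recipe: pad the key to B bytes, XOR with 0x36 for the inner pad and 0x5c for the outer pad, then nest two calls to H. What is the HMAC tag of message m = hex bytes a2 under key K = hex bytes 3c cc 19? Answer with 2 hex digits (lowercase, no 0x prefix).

Key hex bytes 3c cc 19 is exactly B = 3 bytes: K' = 3c cc 19.
K' ⊕ ipad = 0a fa 2f.  K' ⊕ opad = 60 90 45.
Inner input = (K'⊕ipad) ∥ m = 0a fa 2f ∥ a2.
Inner hash: sum = 10+250+47+162 = 469; mod 256 = 213 → d5.
Outer input = (K'⊕opad) ∥ inner = 60 90 45 ∥ d5.
Outer hash (tag): sum = 96+144+69+213 = 522; mod 256 = 10 → 0a.

0a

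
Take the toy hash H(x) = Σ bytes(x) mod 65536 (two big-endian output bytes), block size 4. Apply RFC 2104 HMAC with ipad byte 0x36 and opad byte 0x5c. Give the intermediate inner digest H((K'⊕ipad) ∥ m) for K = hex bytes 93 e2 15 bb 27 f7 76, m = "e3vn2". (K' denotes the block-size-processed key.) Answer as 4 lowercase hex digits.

033e

Key hex bytes 93 e2 15 bb 27 f7 76 is 7 bytes > B = 4, so hash it first: H(key) = 03 d9, then zero-pad to 4 bytes: K' = 03 d9 00 00.
K' ⊕ ipad = 35 ef 36 36.
Inner input = 35 ef 36 36 ∥ 65 33 76 6e 32.
Inner hash: sum = 53+239+54+54+101+51+118+110+50 = 830 → 03 3e.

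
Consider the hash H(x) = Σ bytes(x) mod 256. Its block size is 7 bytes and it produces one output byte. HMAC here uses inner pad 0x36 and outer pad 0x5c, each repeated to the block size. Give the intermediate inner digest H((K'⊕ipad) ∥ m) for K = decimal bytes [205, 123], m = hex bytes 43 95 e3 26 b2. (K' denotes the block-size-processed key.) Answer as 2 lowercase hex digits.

e9

Key decimal bytes [205, 123] = cd 7b is 2 bytes ≤ B = 7; zero-pad to 7 bytes: K' = cd 7b 00 00 00 00 00.
K' ⊕ ipad = fb 4d 36 36 36 36 36.
Inner input = fb 4d 36 36 36 36 36 ∥ 43 95 e3 26 b2.
Inner hash: sum = 251+77+54+54+54+54+54+67+149+227+38+178 = 1257; mod 256 = 233 → e9.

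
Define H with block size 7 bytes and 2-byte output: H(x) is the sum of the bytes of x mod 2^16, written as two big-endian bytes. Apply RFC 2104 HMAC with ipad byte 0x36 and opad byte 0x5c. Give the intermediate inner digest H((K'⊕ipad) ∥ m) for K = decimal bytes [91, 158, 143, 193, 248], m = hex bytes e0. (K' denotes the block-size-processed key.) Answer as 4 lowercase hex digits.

Key decimal bytes [91, 158, 143, 193, 248] = 5b 9e 8f c1 f8 is 5 bytes ≤ B = 7; zero-pad to 7 bytes: K' = 5b 9e 8f c1 f8 00 00.
K' ⊕ ipad = 6d a8 b9 f7 ce 36 36.
Inner input = 6d a8 b9 f7 ce 36 36 ∥ e0.
Inner hash: sum = 109+168+185+247+206+54+54+224 = 1247 → 04 df.

04df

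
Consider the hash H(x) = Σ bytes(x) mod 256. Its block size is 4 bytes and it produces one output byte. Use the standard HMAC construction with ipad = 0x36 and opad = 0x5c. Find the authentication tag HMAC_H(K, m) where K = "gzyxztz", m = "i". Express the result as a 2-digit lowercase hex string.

Key "gzyxztz" = 67 7a 79 78 7a 74 7a is 7 bytes > B = 4, so hash it first: H(key) = 3a, then zero-pad to 4 bytes: K' = 3a 00 00 00.
K' ⊕ ipad = 0c 36 36 36.  K' ⊕ opad = 66 5c 5c 5c.
Inner input = (K'⊕ipad) ∥ m = 0c 36 36 36 ∥ 69.
Inner hash: sum = 12+54+54+54+105 = 279; mod 256 = 23 → 17.
Outer input = (K'⊕opad) ∥ inner = 66 5c 5c 5c ∥ 17.
Outer hash (tag): sum = 102+92+92+92+23 = 401; mod 256 = 145 → 91.

91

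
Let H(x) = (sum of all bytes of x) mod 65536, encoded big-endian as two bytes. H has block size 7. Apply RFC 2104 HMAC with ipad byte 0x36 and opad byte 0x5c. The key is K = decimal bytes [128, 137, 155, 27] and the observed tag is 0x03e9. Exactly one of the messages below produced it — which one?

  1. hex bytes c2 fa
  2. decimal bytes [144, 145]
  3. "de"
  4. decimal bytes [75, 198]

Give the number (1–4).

2

Key decimal bytes [128, 137, 155, 27] = 80 89 9b 1b is 4 bytes ≤ B = 7; zero-pad to 7 bytes: K' = 80 89 9b 1b 00 00 00.
K' ⊕ ipad = b6 bf ad 2d 36 36 36; K' ⊕ opad = dc d5 c7 47 5c 5c 5c.
m1: inner = H(b6 bf ad 2d 36 36 36 c2 fa) = 04 ad; tag = H(dc d5 c7 47 5c 5c 5c 04 ad) = 0484
m2: inner = H(b6 bf ad 2d 36 36 36 90 91) = 04 12; tag = H(dc d5 c7 47 5c 5c 5c 04 12) = 03e9 ← matches
m3: inner = H(b6 bf ad 2d 36 36 36 64 65) = 03 ba; tag = H(dc d5 c7 47 5c 5c 5c 03 ba) = 0490
m4: inner = H(b6 bf ad 2d 36 36 36 4b c6) = 04 02; tag = H(dc d5 c7 47 5c 5c 5c 04 02) = 03d9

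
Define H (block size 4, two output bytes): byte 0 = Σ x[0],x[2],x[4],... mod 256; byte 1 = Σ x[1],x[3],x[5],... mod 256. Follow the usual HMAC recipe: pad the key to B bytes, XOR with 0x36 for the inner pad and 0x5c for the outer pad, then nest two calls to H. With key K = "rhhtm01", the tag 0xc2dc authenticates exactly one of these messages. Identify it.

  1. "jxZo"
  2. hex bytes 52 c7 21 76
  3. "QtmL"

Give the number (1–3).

Key "rhhtm01" = 72 68 68 74 6d 30 31 is 7 bytes > B = 4, so hash it first: H(key) = 78 0c, then zero-pad to 4 bytes: K' = 78 0c 00 00.
K' ⊕ ipad = 4e 3a 36 36; K' ⊕ opad = 24 50 5c 5c.
m1: inner = H(4e 3a 36 36 6a 78 5a 6f) = 48 57; tag = H(24 50 5c 5c 48 57) = c803
m2: inner = H(4e 3a 36 36 52 c7 21 76) = f7 ad; tag = H(24 50 5c 5c f7 ad) = 7759
m3: inner = H(4e 3a 36 36 51 74 6d 4c) = 42 30; tag = H(24 50 5c 5c 42 30) = c2dc ← matches

3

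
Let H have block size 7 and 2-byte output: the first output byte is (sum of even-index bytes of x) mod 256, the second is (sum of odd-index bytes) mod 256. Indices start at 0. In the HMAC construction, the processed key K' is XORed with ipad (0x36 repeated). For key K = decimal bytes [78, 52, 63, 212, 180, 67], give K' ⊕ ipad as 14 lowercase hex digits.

780209e2827536

Key decimal bytes [78, 52, 63, 212, 180, 67] = 4e 34 3f d4 b4 43 is 6 bytes ≤ B = 7; zero-pad to 7 bytes: K' = 4e 34 3f d4 b4 43 00.
XOR each byte with 0x36: 4e⊕36=78, 34⊕36=02, 3f⊕36=09, d4⊕36=e2, b4⊕36=82, 43⊕36=75, 00⊕36=36.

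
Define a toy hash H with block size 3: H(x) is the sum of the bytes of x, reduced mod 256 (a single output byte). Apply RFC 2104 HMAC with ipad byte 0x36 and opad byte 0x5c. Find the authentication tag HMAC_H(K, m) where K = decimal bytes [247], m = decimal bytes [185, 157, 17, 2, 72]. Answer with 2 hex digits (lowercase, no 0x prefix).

41

Key decimal bytes [247] = f7 is 1 byte ≤ B = 3; zero-pad to 3 bytes: K' = f7 00 00.
K' ⊕ ipad = c1 36 36.  K' ⊕ opad = ab 5c 5c.
Inner input = (K'⊕ipad) ∥ m = c1 36 36 ∥ b9 9d 11 02 48.
Inner hash: sum = 193+54+54+185+157+17+2+72 = 734; mod 256 = 222 → de.
Outer input = (K'⊕opad) ∥ inner = ab 5c 5c ∥ de.
Outer hash (tag): sum = 171+92+92+222 = 577; mod 256 = 65 → 41.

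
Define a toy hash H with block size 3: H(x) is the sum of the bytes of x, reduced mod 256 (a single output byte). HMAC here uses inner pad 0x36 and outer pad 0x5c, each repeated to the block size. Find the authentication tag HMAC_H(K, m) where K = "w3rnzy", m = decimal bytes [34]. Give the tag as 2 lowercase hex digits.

Key "w3rnzy" = 77 33 72 6e 7a 79 is 6 bytes > B = 3, so hash it first: H(key) = 7d, then zero-pad to 3 bytes: K' = 7d 00 00.
K' ⊕ ipad = 4b 36 36.  K' ⊕ opad = 21 5c 5c.
Inner input = (K'⊕ipad) ∥ m = 4b 36 36 ∥ 22.
Inner hash: sum = 75+54+54+34 = 217 → d9.
Outer input = (K'⊕opad) ∥ inner = 21 5c 5c ∥ d9.
Outer hash (tag): sum = 33+92+92+217 = 434; mod 256 = 178 → b2.

b2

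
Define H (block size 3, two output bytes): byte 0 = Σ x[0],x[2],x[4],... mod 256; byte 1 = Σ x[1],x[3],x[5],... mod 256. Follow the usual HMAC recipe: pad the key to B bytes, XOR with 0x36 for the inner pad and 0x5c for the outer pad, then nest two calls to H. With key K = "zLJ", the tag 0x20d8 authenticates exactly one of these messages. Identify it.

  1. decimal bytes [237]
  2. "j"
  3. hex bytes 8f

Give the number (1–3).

2

Key "zLJ" = 7a 4c 4a is exactly B = 3 bytes: K' = 7a 4c 4a.
K' ⊕ ipad = 4c 7a 7c; K' ⊕ opad = 26 10 16.
m1: inner = H(4c 7a 7c ed) = c8 67; tag = H(26 10 16 c8 67) = a3d8
m2: inner = H(4c 7a 7c 6a) = c8 e4; tag = H(26 10 16 c8 e4) = 20d8 ← matches
m3: inner = H(4c 7a 7c 8f) = c8 09; tag = H(26 10 16 c8 09) = 45d8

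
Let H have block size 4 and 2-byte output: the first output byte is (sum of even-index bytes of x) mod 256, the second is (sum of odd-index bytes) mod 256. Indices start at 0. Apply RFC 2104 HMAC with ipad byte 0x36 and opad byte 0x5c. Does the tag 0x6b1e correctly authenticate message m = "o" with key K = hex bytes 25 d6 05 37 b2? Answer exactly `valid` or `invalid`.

valid

Key hex bytes 25 d6 05 37 b2 is 5 bytes > B = 4, so hash it first: H(key) = dc 0d, then zero-pad to 4 bytes: K' = dc 0d 00 00.
K' ⊕ ipad = ea 3b 36 36; K' ⊕ opad = 80 51 5c 5c.
Inner hash: even-index sum = 399 mod 256 = 143; odd-index sum = 113 mod 256 = 113 → 8f 71.
Outer hash (recomputed tag): even-index sum = 363 mod 256 = 107; odd-index sum = 286 mod 256 = 30 → 6b 1e.
Recomputed tag = 6b1e; claimed = 6b1e → match.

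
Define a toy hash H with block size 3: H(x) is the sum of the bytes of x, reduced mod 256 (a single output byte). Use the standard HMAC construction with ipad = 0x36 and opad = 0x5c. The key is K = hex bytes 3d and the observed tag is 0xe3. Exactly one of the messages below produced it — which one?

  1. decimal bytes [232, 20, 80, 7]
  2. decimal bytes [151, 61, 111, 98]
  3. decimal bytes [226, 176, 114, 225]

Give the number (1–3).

1

Key hex bytes 3d is 1 byte ≤ B = 3; zero-pad to 3 bytes: K' = 3d 00 00.
K' ⊕ ipad = 0b 36 36; K' ⊕ opad = 61 5c 5c.
m1: inner = H(0b 36 36 e8 14 50 07) = ca; tag = H(61 5c 5c ca) = e3 ← matches
m2: inner = H(0b 36 36 97 3d 6f 62) = 1c; tag = H(61 5c 5c 1c) = 35
m3: inner = H(0b 36 36 e2 b0 72 e1) = 5c; tag = H(61 5c 5c 5c) = 75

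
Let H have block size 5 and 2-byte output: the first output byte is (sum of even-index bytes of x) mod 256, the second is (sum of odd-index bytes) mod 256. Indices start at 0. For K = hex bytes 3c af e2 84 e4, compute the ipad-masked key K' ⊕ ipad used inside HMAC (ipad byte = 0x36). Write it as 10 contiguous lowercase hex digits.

0a99d4b2d2

Key hex bytes 3c af e2 84 e4 is exactly B = 5 bytes: K' = 3c af e2 84 e4.
XOR each byte with 0x36: 3c⊕36=0a, af⊕36=99, e2⊕36=d4, 84⊕36=b2, e4⊕36=d2.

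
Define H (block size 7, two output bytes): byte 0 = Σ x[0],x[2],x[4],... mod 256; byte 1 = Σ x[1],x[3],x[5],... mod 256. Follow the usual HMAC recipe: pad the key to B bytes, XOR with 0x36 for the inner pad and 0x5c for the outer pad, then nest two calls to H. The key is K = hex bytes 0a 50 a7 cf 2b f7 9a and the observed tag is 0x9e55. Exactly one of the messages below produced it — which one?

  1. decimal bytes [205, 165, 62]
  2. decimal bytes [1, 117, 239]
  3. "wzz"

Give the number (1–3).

Key hex bytes 0a 50 a7 cf 2b f7 9a is exactly B = 7 bytes: K' = 0a 50 a7 cf 2b f7 9a.
K' ⊕ ipad = 3c 66 91 f9 1d c1 ac; K' ⊕ opad = 56 0c fb 93 77 ab c6.
m1: inner = H(3c 66 91 f9 1d c1 ac cd a5 3e) = 3b 2b; tag = H(56 0c fb 93 77 ab c6 3b 2b) = b985
m2: inner = H(3c 66 91 f9 1d c1 ac 01 75 ef) = 0b 10; tag = H(56 0c fb 93 77 ab c6 0b 10) = 9e55 ← matches
m3: inner = H(3c 66 91 f9 1d c1 ac 77 7a 7a) = 10 11; tag = H(56 0c fb 93 77 ab c6 10 11) = 9f5a

2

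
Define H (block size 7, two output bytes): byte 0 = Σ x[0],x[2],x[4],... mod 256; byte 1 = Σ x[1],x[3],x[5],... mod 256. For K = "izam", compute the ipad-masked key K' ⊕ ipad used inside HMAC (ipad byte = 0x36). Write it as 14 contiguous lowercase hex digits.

5f4c575b363636

Key "izam" = 69 7a 61 6d is 4 bytes ≤ B = 7; zero-pad to 7 bytes: K' = 69 7a 61 6d 00 00 00.
XOR each byte with 0x36: 69⊕36=5f, 7a⊕36=4c, 61⊕36=57, 6d⊕36=5b, 00⊕36=36, 00⊕36=36, 00⊕36=36.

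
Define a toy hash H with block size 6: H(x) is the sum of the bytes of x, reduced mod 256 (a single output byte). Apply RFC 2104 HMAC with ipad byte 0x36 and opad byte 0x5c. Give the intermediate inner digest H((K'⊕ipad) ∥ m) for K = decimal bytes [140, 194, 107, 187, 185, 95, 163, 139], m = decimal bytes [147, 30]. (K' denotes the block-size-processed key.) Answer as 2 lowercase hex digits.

4b

Key decimal bytes [140, 194, 107, 187, 185, 95, 163, 139] = 8c c2 6b bb b9 5f a3 8b is 8 bytes > B = 6, so hash it first: H(key) = ba, then zero-pad to 6 bytes: K' = ba 00 00 00 00 00.
K' ⊕ ipad = 8c 36 36 36 36 36.
Inner input = 8c 36 36 36 36 36 ∥ 93 1e.
Inner hash: sum = 140+54+54+54+54+54+147+30 = 587; mod 256 = 75 → 4b.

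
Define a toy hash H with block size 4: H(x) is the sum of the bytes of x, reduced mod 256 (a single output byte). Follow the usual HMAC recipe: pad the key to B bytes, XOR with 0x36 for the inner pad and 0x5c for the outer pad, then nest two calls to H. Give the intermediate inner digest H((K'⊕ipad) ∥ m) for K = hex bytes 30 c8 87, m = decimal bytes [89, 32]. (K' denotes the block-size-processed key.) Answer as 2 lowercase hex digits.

Key hex bytes 30 c8 87 is 3 bytes ≤ B = 4; zero-pad to 4 bytes: K' = 30 c8 87 00.
K' ⊕ ipad = 06 fe b1 36.
Inner input = 06 fe b1 36 ∥ 59 20.
Inner hash: sum = 6+254+177+54+89+32 = 612; mod 256 = 100 → 64.

64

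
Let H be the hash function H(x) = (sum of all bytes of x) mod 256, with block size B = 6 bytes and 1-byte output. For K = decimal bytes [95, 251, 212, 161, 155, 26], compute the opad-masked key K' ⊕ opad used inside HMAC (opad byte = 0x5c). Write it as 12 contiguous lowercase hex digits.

Key decimal bytes [95, 251, 212, 161, 155, 26] = 5f fb d4 a1 9b 1a is exactly B = 6 bytes: K' = 5f fb d4 a1 9b 1a.
XOR each byte with 0x5c: 5f⊕5c=03, fb⊕5c=a7, d4⊕5c=88, a1⊕5c=fd, 9b⊕5c=c7, 1a⊕5c=46.

03a788fdc746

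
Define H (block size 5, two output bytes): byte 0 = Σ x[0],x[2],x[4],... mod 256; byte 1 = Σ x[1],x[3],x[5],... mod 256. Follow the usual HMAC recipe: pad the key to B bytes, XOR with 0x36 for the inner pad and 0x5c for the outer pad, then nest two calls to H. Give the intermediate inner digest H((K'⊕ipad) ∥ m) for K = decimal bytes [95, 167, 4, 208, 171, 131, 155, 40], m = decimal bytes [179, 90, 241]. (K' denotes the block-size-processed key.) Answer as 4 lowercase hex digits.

Key decimal bytes [95, 167, 4, 208, 171, 131, 155, 40] = 5f a7 04 d0 ab 83 9b 28 is 8 bytes > B = 5, so hash it first: H(key) = a9 22, then zero-pad to 5 bytes: K' = a9 22 00 00 00.
K' ⊕ ipad = 9f 14 36 36 36.
Inner input = 9f 14 36 36 36 ∥ b3 5a f1.
Inner hash: even-index sum = 357 mod 256 = 101; odd-index sum = 494 mod 256 = 238 → 65 ee.

65ee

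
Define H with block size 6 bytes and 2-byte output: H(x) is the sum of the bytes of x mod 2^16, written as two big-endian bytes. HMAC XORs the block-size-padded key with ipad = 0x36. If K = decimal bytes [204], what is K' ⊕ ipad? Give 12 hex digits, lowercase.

fa3636363636

Key decimal bytes [204] = cc is 1 byte ≤ B = 6; zero-pad to 6 bytes: K' = cc 00 00 00 00 00.
XOR each byte with 0x36: cc⊕36=fa, 00⊕36=36, 00⊕36=36, 00⊕36=36, 00⊕36=36, 00⊕36=36.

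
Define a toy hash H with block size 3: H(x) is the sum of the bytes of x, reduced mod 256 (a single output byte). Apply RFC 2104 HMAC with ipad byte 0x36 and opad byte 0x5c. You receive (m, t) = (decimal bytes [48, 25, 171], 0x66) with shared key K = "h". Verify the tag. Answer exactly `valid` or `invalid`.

invalid

Key "h" = 68 is 1 byte ≤ B = 3; zero-pad to 3 bytes: K' = 68 00 00.
K' ⊕ ipad = 5e 36 36; K' ⊕ opad = 34 5c 5c.
Inner hash: sum = 94+54+54+48+25+171 = 446; mod 256 = 190 → be.
Outer hash (recomputed tag): sum = 52+92+92+190 = 426; mod 256 = 170 → aa.
Recomputed tag = aa; claimed = 66 → mismatch.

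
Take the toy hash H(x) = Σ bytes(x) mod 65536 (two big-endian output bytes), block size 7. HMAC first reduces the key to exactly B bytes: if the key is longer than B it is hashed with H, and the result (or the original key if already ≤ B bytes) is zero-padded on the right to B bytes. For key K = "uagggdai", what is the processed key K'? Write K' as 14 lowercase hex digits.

03390000000000

|K| = 8 > B = 7, so first hash the key.
H(K): sum = 117+97+103+103+103+100+97+105 = 825 → 03 39.
Zero-pad H(K) = 03 39 to 7 bytes: K' = 03 39 00 00 00 00 00.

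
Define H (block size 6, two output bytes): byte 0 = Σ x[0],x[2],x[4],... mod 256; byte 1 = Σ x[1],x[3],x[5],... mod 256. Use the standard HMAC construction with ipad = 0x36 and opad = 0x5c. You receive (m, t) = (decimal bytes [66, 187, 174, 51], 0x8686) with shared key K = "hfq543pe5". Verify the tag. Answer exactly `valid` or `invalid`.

Key "hfq543pe5" = 68 66 71 35 34 33 70 65 35 is 9 bytes > B = 6, so hash it first: H(key) = b2 33, then zero-pad to 6 bytes: K' = b2 33 00 00 00 00.
K' ⊕ ipad = 84 05 36 36 36 36; K' ⊕ opad = ee 6f 5c 5c 5c 5c.
Inner hash: even-index sum = 480 mod 256 = 224; odd-index sum = 351 mod 256 = 95 → e0 5f.
Outer hash (recomputed tag): even-index sum = 646 mod 256 = 134; odd-index sum = 390 mod 256 = 134 → 86 86.
Recomputed tag = 8686; claimed = 8686 → match.

valid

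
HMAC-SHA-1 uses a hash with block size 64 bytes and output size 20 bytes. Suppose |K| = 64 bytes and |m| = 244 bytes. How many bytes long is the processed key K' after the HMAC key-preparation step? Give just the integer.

64

Key is 64 ≤ 64 bytes, zero-padded: |K'| = 64.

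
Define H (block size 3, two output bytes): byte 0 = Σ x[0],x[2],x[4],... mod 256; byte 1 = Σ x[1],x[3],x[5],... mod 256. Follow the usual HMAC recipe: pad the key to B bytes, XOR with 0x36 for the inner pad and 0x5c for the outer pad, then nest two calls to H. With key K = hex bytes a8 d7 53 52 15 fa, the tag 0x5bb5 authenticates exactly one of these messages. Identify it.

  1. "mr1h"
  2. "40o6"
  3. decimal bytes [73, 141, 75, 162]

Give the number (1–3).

Key hex bytes a8 d7 53 52 15 fa is 6 bytes > B = 3, so hash it first: H(key) = 10 23, then zero-pad to 3 bytes: K' = 10 23 00.
K' ⊕ ipad = 26 15 36; K' ⊕ opad = 4c 7f 5c.
m1: inner = H(26 15 36 6d 72 31 68) = 36 b3; tag = H(4c 7f 5c 36 b3) = 5bb5 ← matches
m2: inner = H(26 15 36 34 30 6f 36) = c2 b8; tag = H(4c 7f 5c c2 b8) = 6041
m3: inner = H(26 15 36 49 8d 4b a2) = 8b a9; tag = H(4c 7f 5c 8b a9) = 510a

1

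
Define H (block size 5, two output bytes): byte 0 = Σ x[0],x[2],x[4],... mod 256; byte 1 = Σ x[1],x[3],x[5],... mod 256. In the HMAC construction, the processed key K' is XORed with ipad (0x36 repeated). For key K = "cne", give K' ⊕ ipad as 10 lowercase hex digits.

5558533636

Key "cne" = 63 6e 65 is 3 bytes ≤ B = 5; zero-pad to 5 bytes: K' = 63 6e 65 00 00.
XOR each byte with 0x36: 63⊕36=55, 6e⊕36=58, 65⊕36=53, 00⊕36=36, 00⊕36=36.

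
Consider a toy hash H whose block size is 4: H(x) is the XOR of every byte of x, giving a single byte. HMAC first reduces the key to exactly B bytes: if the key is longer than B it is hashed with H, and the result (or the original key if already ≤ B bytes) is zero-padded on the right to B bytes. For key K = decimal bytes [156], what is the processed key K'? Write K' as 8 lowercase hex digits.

9c000000

Key decimal bytes [156] = 9c is 1 byte ≤ B = 4; zero-pad to 4 bytes: K' = 9c 00 00 00.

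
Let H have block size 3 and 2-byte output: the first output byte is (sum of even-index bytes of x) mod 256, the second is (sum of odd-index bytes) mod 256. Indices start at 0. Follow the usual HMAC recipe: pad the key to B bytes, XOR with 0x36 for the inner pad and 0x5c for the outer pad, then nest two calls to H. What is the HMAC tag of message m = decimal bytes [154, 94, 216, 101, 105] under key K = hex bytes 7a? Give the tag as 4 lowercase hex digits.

93a1

Key hex bytes 7a is 1 byte ≤ B = 3; zero-pad to 3 bytes: K' = 7a 00 00.
K' ⊕ ipad = 4c 36 36.  K' ⊕ opad = 26 5c 5c.
Inner input = (K'⊕ipad) ∥ m = 4c 36 36 ∥ 9a 5e d8 65 69.
Inner hash: even-index sum = 325 mod 256 = 69; odd-index sum = 529 mod 256 = 17 → 45 11.
Outer input = (K'⊕opad) ∥ inner = 26 5c 5c ∥ 45 11.
Outer hash (tag): even-index sum = 147 mod 256 = 147; odd-index sum = 161 mod 256 = 161 → 93 a1.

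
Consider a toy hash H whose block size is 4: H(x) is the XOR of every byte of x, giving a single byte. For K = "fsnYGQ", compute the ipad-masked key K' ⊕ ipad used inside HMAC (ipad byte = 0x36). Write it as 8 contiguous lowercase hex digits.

02363636

Key "fsnYGQ" = 66 73 6e 59 47 51 is 6 bytes > B = 4, so hash it first: H(key) = 34, then zero-pad to 4 bytes: K' = 34 00 00 00.
XOR each byte with 0x36: 34⊕36=02, 00⊕36=36, 00⊕36=36, 00⊕36=36.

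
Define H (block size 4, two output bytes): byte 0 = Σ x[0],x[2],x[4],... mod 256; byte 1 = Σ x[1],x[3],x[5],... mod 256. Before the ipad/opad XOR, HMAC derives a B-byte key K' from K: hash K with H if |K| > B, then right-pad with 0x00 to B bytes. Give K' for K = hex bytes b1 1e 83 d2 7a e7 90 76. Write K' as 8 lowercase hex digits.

|K| = 8 > B = 4, so first hash the key.
H(K): even-index sum = 574 mod 256 = 62; odd-index sum = 589 mod 256 = 77 → 3e 4d.
Zero-pad H(K) = 3e 4d to 4 bytes: K' = 3e 4d 00 00.

3e4d0000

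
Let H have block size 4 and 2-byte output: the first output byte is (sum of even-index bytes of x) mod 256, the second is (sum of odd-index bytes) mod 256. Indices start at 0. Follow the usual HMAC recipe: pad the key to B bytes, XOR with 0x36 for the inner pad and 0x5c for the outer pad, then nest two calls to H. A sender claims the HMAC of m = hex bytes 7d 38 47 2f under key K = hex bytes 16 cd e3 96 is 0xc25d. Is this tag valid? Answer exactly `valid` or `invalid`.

Key hex bytes 16 cd e3 96 is exactly B = 4 bytes: K' = 16 cd e3 96.
K' ⊕ ipad = 20 fb d5 a0; K' ⊕ opad = 4a 91 bf ca.
Inner hash: even-index sum = 441 mod 256 = 185; odd-index sum = 514 mod 256 = 2 → b9 02.
Outer hash (recomputed tag): even-index sum = 450 mod 256 = 194; odd-index sum = 349 mod 256 = 93 → c2 5d.
Recomputed tag = c25d; claimed = c25d → match.

valid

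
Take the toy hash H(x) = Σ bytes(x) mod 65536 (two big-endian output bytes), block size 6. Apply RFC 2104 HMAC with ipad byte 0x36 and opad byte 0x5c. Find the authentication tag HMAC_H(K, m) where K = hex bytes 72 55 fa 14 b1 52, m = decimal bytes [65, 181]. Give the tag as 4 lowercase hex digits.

Key hex bytes 72 55 fa 14 b1 52 is exactly B = 6 bytes: K' = 72 55 fa 14 b1 52.
K' ⊕ ipad = 44 63 cc 22 87 64.  K' ⊕ opad = 2e 09 a6 48 ed 0e.
Inner input = (K'⊕ipad) ∥ m = 44 63 cc 22 87 64 ∥ 41 b5.
Inner hash: sum = 68+99+204+34+135+100+65+181 = 886 → 03 76.
Outer input = (K'⊕opad) ∥ inner = 2e 09 a6 48 ed 0e ∥ 03 76.
Outer hash (tag): sum = 46+9+166+72+237+14+3+118 = 665 → 02 99.

0299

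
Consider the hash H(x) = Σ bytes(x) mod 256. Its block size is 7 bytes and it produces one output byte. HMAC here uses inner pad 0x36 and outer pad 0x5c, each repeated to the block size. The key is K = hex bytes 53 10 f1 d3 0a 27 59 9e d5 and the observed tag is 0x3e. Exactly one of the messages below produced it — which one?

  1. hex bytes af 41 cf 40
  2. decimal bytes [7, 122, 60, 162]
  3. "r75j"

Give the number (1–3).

Key hex bytes 53 10 f1 d3 0a 27 59 9e d5 is 9 bytes > B = 7, so hash it first: H(key) = 24, then zero-pad to 7 bytes: K' = 24 00 00 00 00 00 00.
K' ⊕ ipad = 12 36 36 36 36 36 36; K' ⊕ opad = 78 5c 5c 5c 5c 5c 5c.
m1: inner = H(12 36 36 36 36 36 36 af 41 cf 40) = 55; tag = H(78 5c 5c 5c 5c 5c 5c 55) = f5
m2: inner = H(12 36 36 36 36 36 36 07 7a 3c a2) = b5; tag = H(78 5c 5c 5c 5c 5c 5c b5) = 55
m3: inner = H(12 36 36 36 36 36 36 72 37 35 6a) = 9e; tag = H(78 5c 5c 5c 5c 5c 5c 9e) = 3e ← matches

3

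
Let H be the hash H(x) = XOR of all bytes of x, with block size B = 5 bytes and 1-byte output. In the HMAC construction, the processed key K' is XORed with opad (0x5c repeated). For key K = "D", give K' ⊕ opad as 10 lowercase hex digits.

185c5c5c5c

Key "D" = 44 is 1 byte ≤ B = 5; zero-pad to 5 bytes: K' = 44 00 00 00 00.
XOR each byte with 0x5c: 44⊕5c=18, 00⊕5c=5c, 00⊕5c=5c, 00⊕5c=5c, 00⊕5c=5c.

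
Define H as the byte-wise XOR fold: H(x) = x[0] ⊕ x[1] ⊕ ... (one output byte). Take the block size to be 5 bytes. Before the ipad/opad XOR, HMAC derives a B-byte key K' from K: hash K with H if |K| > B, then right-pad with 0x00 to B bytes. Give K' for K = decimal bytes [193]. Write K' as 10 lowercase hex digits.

c100000000

Key decimal bytes [193] = c1 is 1 byte ≤ B = 5; zero-pad to 5 bytes: K' = c1 00 00 00 00.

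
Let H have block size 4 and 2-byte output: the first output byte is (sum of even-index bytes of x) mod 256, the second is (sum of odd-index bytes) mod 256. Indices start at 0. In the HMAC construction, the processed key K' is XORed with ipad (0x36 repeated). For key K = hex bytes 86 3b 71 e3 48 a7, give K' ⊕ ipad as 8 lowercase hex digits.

Key hex bytes 86 3b 71 e3 48 a7 is 6 bytes > B = 4, so hash it first: H(key) = 3f c5, then zero-pad to 4 bytes: K' = 3f c5 00 00.
XOR each byte with 0x36: 3f⊕36=09, c5⊕36=f3, 00⊕36=36, 00⊕36=36.

09f33636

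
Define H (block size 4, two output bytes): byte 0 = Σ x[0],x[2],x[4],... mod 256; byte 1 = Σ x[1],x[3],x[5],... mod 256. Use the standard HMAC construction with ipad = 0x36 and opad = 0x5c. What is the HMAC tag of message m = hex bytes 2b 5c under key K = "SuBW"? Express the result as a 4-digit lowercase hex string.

3134

Key "SuBW" = 53 75 42 57 is exactly B = 4 bytes: K' = 53 75 42 57.
K' ⊕ ipad = 65 43 74 61.  K' ⊕ opad = 0f 29 1e 0b.
Inner input = (K'⊕ipad) ∥ m = 65 43 74 61 ∥ 2b 5c.
Inner hash: even-index sum = 260 mod 256 = 4; odd-index sum = 256 mod 256 = 0 → 04 00.
Outer input = (K'⊕opad) ∥ inner = 0f 29 1e 0b ∥ 04 00.
Outer hash (tag): even-index sum = 49 mod 256 = 49; odd-index sum = 52 mod 256 = 52 → 31 34.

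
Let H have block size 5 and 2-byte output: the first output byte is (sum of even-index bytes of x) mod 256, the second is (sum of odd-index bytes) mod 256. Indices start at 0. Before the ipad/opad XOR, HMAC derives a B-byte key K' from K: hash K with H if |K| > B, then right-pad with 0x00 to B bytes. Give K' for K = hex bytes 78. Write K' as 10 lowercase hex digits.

7800000000

Key hex bytes 78 is 1 byte ≤ B = 5; zero-pad to 5 bytes: K' = 78 00 00 00 00.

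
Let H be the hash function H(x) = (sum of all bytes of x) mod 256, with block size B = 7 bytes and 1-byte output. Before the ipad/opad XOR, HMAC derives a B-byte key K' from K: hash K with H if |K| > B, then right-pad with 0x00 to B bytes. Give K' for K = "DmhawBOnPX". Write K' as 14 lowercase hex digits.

|K| = 10 > B = 7, so first hash the key.
H(K): sum = 68+109+104+97+119+66+79+110+80+88 = 920; mod 256 = 152 → 98.
Zero-pad H(K) = 98 to 7 bytes: K' = 98 00 00 00 00 00 00.

98000000000000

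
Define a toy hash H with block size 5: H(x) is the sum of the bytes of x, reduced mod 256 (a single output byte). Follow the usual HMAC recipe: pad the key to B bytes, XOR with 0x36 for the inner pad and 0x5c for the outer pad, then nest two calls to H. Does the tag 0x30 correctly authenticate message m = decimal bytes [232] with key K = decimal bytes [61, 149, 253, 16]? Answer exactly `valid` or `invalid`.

valid

Key decimal bytes [61, 149, 253, 16] = 3d 95 fd 10 is 4 bytes ≤ B = 5; zero-pad to 5 bytes: K' = 3d 95 fd 10 00.
K' ⊕ ipad = 0b a3 cb 26 36; K' ⊕ opad = 61 c9 a1 4c 5c.
Inner hash: sum = 11+163+203+38+54+232 = 701; mod 256 = 189 → bd.
Outer hash (recomputed tag): sum = 97+201+161+76+92+189 = 816; mod 256 = 48 → 30.
Recomputed tag = 30; claimed = 30 → match.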